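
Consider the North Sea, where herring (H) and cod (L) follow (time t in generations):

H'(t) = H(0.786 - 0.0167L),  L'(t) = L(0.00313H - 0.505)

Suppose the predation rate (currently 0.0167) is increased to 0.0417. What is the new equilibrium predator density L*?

At the interior fixed point, setting dH/dt = 0 with H > 0 fixes L* = (prey growth rate)/(HL coefficient) — independent of the other coefficients.
With the change, L* = 0.786/0.0417 = 18.8; it falls from 47.1.

L* ≈ 18.8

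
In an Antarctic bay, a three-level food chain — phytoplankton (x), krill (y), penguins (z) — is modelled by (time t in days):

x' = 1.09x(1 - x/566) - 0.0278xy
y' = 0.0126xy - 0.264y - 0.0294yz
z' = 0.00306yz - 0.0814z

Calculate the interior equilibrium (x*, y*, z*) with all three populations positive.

x* ≈ 182, y* ≈ 26.6, z* ≈ 69

From dz/dt = 0: 0.00306y* = 0.0814, so y* = 26.6.
From dx/dt = 0: 1.09(1 - x*/566) = 0.0278·26.6, giving x* = 566·(1 - 0.678) = 182.
From dy/dt = 0: 0.0126·182 - 0.264 = 0.0294z*, so z* = 2.03/0.0294 = 69.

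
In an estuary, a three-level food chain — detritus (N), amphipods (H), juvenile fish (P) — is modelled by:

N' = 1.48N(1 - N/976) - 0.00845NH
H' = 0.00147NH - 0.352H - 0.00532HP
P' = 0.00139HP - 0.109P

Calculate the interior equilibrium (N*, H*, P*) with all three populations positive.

From dP/dt = 0: 0.00139H* = 0.109, so H* = 78.4.
From dN/dt = 0: 1.48(1 - N*/976) = 0.00845·78.4, giving N* = 976·(1 - 0.448) = 539.
From dH/dt = 0: 0.00147·539 - 0.352 = 0.00532P*, so P* = 0.44/0.00532 = 82.8.

N* ≈ 539, H* ≈ 78.4, P* ≈ 82.8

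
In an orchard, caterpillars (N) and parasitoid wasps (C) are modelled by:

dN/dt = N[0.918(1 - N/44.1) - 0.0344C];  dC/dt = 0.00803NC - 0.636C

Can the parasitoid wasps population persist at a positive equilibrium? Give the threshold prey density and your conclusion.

Threshold N = 79.2; K < 79.2, so no, the predator goes extinct.

The predator equation gives dC/dt > 0 only when N > 0.636/0.00803 = 79.2.
Without the predator, N → K = 44.1. Since 44.1 < 79.2, the predator cannot invade.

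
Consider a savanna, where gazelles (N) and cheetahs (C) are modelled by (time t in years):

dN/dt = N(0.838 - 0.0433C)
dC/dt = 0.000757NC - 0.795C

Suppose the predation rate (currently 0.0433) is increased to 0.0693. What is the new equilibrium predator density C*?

At the interior fixed point, setting dN/dt = 0 with N > 0 fixes C* = (prey growth rate)/(NC coefficient) — independent of the other coefficients.
With the change, C* = 0.838/0.0693 = 12.1; it falls from 19.4.

C* ≈ 12.1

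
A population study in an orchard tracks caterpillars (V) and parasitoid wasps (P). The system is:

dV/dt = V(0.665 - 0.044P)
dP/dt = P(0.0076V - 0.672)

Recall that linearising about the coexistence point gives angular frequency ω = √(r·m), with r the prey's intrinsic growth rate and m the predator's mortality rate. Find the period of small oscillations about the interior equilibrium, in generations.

T ≈ 9.4 generations

Here r = 0.665 and m = 0.672, so r·m = 0.447.
ω = √0.447 = 0.668 per generation, hence T = 2π/ω ≈ 9.4 generations.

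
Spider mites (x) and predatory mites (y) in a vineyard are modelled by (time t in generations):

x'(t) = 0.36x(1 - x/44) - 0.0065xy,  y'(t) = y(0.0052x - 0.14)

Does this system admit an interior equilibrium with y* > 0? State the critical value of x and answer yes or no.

Threshold x = 26.9; K > 26.9, so yes, the predator persists.

The predator equation gives dy/dt > 0 only when x > 0.14/0.0052 = 26.9.
Without the predator, x → K = 44. Since 44 > 26.9, the predator can invade and persist.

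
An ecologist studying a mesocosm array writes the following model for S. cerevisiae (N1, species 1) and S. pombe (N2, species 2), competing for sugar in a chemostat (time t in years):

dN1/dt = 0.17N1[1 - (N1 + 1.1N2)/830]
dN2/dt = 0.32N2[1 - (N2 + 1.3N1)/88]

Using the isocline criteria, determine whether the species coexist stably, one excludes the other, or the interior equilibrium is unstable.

Compare the nullcline intercepts: K1/α12 = 830/1.1 = 755 > K2 = 88; K2/α21 = 88/1.3 = 67.7 < K1 = 830.
Since the inequalities point opposite ways, species 1 can invade but species 2 cannot.

species 1 excludes species 2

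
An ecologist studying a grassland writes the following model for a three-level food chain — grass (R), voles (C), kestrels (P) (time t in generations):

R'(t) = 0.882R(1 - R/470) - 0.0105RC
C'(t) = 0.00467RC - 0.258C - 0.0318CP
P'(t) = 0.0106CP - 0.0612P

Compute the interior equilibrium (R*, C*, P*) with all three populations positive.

From dP/dt = 0: 0.0106C* = 0.0612, so C* = 5.77.
From dR/dt = 0: 0.882(1 - R*/470) = 0.0105·5.77, giving R* = 470·(1 - 0.0687) = 438.
From dC/dt = 0: 0.00467·438 - 0.258 = 0.0318P*, so P* = 1.79/0.0318 = 56.2.

R* ≈ 438, C* ≈ 5.77, P* ≈ 56.2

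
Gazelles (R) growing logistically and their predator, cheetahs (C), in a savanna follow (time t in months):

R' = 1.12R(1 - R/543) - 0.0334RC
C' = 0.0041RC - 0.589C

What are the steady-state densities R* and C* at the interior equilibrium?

From dC/dt = 0 with C > 0: 0.0041R* = 0.589, so R* = 144.
Substitute into dR/dt = 0: 1.12(1 - 144/543) = 0.0334C*.
The bracket is 0.735, giving C* = 0.824/0.0334 = 24.7.

R* ≈ 144, C* ≈ 24.7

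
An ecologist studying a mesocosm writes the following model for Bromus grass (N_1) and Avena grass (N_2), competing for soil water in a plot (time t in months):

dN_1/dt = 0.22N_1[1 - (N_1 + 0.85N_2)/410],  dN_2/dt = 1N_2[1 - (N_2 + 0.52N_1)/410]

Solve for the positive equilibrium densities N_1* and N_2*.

Setting both brackets to zero gives the nullclines N_1 + 0.85N_2 = 410 and 0.52N_1 + N_2 = 410.
Substituting N_2 = 410 - 0.52N_1 into the first: N_1(1 - 0.85·0.52) = 410 - 0.85·410.
So N_1* = 61.5/0.558 = 110, and then N_2* = 410 - 0.52·110 = 353.

N_1* ≈ 110, N_2* ≈ 353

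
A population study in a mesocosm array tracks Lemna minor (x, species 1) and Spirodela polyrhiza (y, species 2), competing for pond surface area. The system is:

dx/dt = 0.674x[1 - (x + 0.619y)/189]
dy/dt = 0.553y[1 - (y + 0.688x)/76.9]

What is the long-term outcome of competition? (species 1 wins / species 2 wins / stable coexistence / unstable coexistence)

Compare the nullcline intercepts: K1/α12 = 189/0.619 = 305 > K2 = 76.9; K2/α21 = 76.9/0.688 = 112 < K1 = 189.
Since the inequalities point opposite ways, species 1 can invade but species 2 cannot.

species 1 excludes species 2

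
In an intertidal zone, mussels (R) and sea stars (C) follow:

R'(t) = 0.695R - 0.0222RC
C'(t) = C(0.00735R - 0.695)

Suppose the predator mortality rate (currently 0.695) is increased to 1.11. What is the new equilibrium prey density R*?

At the interior fixed point, setting dC/dt = 0 with C > 0 fixes R* = (predator death rate)/(RC coefficient) — independent of the other coefficients.
With the change, R* = 1.11/0.00735 = 151; it rises from 94.6.

R* ≈ 151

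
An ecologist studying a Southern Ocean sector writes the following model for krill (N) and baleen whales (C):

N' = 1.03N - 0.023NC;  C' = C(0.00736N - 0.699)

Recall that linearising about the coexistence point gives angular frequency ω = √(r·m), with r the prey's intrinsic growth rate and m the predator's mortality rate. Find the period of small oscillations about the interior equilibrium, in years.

T ≈ 7.4 years

Here r = 1.03 and m = 0.699, so r·m = 0.72.
ω = √0.72 = 0.849 per year, hence T = 2π/ω ≈ 7.4 years.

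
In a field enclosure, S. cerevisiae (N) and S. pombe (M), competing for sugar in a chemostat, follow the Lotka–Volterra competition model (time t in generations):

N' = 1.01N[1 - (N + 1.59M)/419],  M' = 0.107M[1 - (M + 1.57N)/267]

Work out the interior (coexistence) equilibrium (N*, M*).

Setting both brackets to zero gives the nullclines N + 1.59M = 419 and 1.57N + M = 267.
Substituting M = 267 - 1.57N into the first: N(1 - 1.59·1.57) = 419 - 1.59·267.
So N* = -5.53/-1.5 = 3.7, and then M* = 267 - 1.57·3.7 = 261.

N* ≈ 3.7, M* ≈ 261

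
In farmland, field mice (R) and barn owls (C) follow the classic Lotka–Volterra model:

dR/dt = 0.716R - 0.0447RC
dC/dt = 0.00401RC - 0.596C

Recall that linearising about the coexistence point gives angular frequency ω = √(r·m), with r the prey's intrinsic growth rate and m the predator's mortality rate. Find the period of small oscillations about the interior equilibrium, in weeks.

T ≈ 9.62 weeks

Here r = 0.716 and m = 0.596, so r·m = 0.427.
ω = √0.427 = 0.653 per week, hence T = 2π/ω ≈ 9.62 weeks.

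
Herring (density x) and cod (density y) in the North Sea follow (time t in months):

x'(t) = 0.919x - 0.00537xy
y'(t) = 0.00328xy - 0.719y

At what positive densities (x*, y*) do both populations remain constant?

x* ≈ 219, y* ≈ 171

Set dy/dt = 0 with y > 0: 0.00328x - 0.719 = 0, so x* = 0.719/0.00328 = 219.
Set dx/dt = 0 with x > 0: 0.919 - 0.00537y = 0, so y* = 0.919/0.00537 = 171.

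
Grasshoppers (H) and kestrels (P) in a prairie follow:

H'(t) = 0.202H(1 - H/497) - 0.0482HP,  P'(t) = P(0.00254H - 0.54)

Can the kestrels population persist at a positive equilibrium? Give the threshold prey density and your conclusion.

The predator equation gives dP/dt > 0 only when H > 0.54/0.00254 = 213.
Without the predator, H → K = 497. Since 497 > 213, the predator can invade and persist.

Threshold H = 213; K > 213, so yes, the predator persists.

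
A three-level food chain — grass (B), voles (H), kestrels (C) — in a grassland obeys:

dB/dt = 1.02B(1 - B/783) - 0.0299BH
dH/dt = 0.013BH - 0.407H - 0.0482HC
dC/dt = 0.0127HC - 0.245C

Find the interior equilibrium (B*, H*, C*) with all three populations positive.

From dC/dt = 0: 0.0127H* = 0.245, so H* = 19.3.
From dB/dt = 0: 1.02(1 - B*/783) = 0.0299·19.3, giving B* = 783·(1 - 0.566) = 340.
From dH/dt = 0: 0.013·340 - 0.407 = 0.0482C*, so C* = 4.02/0.0482 = 83.3.

B* ≈ 340, H* ≈ 19.3, C* ≈ 83.3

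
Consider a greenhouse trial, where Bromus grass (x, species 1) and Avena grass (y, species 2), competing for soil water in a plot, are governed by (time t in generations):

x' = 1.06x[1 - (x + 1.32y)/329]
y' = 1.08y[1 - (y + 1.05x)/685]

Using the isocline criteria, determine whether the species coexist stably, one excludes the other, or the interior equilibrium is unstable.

species 2 excludes species 1

Compare the nullcline intercepts: K1/α12 = 329/1.32 = 249 < K2 = 685; K2/α21 = 685/1.05 = 652 > K1 = 329.
Since the inequalities point opposite ways, species 2 can invade but species 1 cannot.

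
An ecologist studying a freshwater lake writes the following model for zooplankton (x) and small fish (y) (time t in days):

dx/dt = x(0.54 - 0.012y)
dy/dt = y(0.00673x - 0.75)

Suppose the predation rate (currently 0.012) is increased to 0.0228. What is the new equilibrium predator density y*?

At the interior fixed point, setting dx/dt = 0 with x > 0 fixes y* = (prey growth rate)/(xy coefficient) — independent of the other coefficients.
With the change, y* = 0.54/0.0228 = 23.7; it falls from 45.

y* ≈ 23.7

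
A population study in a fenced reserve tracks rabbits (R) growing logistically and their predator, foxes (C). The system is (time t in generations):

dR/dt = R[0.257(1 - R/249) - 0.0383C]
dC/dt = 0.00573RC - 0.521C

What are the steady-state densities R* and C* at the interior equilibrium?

From dC/dt = 0 with C > 0: 0.00573R* = 0.521, so R* = 90.9.
Substitute into dR/dt = 0: 0.257(1 - 90.9/249) = 0.0383C*.
The bracket is 0.635, giving C* = 0.163/0.0383 = 4.26.

R* ≈ 90.9, C* ≈ 4.26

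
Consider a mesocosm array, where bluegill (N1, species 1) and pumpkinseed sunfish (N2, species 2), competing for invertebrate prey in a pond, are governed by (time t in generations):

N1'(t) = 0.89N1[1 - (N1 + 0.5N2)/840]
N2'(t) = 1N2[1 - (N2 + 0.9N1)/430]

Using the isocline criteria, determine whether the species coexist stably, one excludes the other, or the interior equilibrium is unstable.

Compare the nullcline intercepts: K1/α12 = 840/0.5 = 1680 > K2 = 430; K2/α21 = 430/0.9 = 478 < K1 = 840.
Since the inequalities point opposite ways, species 1 can invade but species 2 cannot.

species 1 excludes species 2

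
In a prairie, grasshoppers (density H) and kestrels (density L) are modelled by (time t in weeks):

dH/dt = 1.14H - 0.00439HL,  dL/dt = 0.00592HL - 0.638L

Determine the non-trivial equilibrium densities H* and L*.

Set dL/dt = 0 with L > 0: 0.00592H - 0.638 = 0, so H* = 0.638/0.00592 = 108.
Set dH/dt = 0 with H > 0: 1.14 - 0.00439L = 0, so L* = 1.14/0.00439 = 260.

H* ≈ 108, L* ≈ 260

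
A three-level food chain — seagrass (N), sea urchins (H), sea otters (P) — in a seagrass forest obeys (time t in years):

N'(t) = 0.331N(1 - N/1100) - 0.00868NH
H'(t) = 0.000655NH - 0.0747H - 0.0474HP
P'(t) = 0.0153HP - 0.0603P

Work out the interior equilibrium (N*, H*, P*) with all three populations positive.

From dP/dt = 0: 0.0153H* = 0.0603, so H* = 3.94.
From dN/dt = 0: 0.331(1 - N*/1100) = 0.00868·3.94, giving N* = 1100·(1 - 0.103) = 986.
From dH/dt = 0: 0.000655·986 - 0.0747 = 0.0474P*, so P* = 0.571/0.0474 = 12.1.

N* ≈ 986, H* ≈ 3.94, P* ≈ 12.1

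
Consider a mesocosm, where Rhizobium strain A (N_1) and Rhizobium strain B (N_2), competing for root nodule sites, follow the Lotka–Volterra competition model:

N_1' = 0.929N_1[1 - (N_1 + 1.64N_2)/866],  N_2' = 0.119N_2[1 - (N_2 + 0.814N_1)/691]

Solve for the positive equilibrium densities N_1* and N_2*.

N_1* ≈ 798, N_2* ≈ 41.6

Setting both brackets to zero gives the nullclines N_1 + 1.64N_2 = 866 and 0.814N_1 + N_2 = 691.
Substituting N_2 = 691 - 0.814N_1 into the first: N_1(1 - 1.64·0.814) = 866 - 1.64·691.
So N_1* = -267/-0.335 = 798, and then N_2* = 691 - 0.814·798 = 41.6.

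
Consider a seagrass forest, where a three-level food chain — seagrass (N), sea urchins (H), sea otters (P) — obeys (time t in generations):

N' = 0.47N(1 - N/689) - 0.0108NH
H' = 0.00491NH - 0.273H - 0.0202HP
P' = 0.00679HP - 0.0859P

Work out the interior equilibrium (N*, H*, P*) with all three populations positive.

N* ≈ 489, H* ≈ 12.7, P* ≈ 105

From dP/dt = 0: 0.00679H* = 0.0859, so H* = 12.7.
From dN/dt = 0: 0.47(1 - N*/689) = 0.0108·12.7, giving N* = 689·(1 - 0.291) = 489.
From dH/dt = 0: 0.00491·489 - 0.273 = 0.0202P*, so P* = 2.13/0.0202 = 105.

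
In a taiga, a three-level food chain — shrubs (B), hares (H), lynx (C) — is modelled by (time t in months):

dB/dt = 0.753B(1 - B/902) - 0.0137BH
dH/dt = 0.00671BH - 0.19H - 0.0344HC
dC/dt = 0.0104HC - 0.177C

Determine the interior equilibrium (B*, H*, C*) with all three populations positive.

B* ≈ 623, H* ≈ 17, C* ≈ 116

From dC/dt = 0: 0.0104H* = 0.177, so H* = 17.
From dB/dt = 0: 0.753(1 - B*/902) = 0.0137·17, giving B* = 902·(1 - 0.31) = 623.
From dH/dt = 0: 0.00671·623 - 0.19 = 0.0344C*, so C* = 3.99/0.0344 = 116.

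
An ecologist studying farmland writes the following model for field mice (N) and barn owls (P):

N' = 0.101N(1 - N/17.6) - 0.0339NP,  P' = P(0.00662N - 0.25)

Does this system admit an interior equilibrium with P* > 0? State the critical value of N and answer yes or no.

Threshold N = 37.8; K < 37.8, so no, the predator goes extinct.

The predator equation gives dP/dt > 0 only when N > 0.25/0.00662 = 37.8.
Without the predator, N → K = 17.6. Since 17.6 < 37.8, the predator cannot invade.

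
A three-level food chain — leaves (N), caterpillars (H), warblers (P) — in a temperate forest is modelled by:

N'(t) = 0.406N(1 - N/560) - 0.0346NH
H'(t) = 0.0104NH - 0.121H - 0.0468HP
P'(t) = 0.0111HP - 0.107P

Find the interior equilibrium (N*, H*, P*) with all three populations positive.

From dP/dt = 0: 0.0111H* = 0.107, so H* = 9.64.
From dN/dt = 0: 0.406(1 - N*/560) = 0.0346·9.64, giving N* = 560·(1 - 0.822) = 100.
From dH/dt = 0: 0.0104·100 - 0.121 = 0.0468P*, so P* = 0.919/0.0468 = 19.6.

N* ≈ 100, H* ≈ 9.64, P* ≈ 19.6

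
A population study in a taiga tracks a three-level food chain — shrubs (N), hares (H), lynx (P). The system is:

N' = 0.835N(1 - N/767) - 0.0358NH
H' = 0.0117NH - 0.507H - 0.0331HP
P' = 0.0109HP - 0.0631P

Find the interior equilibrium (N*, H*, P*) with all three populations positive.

From dP/dt = 0: 0.0109H* = 0.0631, so H* = 5.79.
From dN/dt = 0: 0.835(1 - N*/767) = 0.0358·5.79, giving N* = 767·(1 - 0.248) = 577.
From dH/dt = 0: 0.0117·577 - 0.507 = 0.0331P*, so P* = 6.24/0.0331 = 189.

N* ≈ 577, H* ≈ 5.79, P* ≈ 189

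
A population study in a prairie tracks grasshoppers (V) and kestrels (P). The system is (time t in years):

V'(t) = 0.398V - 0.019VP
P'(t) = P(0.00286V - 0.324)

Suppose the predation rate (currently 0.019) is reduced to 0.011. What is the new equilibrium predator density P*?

P* ≈ 36.2

At the interior fixed point, setting dV/dt = 0 with V > 0 fixes P* = (prey growth rate)/(VP coefficient) — independent of the other coefficients.
With the change, P* = 0.398/0.011 = 36.2; it rises from 20.9.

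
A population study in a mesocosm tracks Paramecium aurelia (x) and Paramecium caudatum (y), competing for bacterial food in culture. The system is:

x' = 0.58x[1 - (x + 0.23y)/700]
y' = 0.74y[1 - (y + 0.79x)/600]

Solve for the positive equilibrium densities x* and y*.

x* ≈ 687, y* ≈ 57.4

Setting both brackets to zero gives the nullclines x + 0.23y = 700 and 0.79x + y = 600.
Substituting y = 600 - 0.79x into the first: x(1 - 0.23·0.79) = 700 - 0.23·600.
So x* = 562/0.818 = 687, and then y* = 600 - 0.79·687 = 57.4.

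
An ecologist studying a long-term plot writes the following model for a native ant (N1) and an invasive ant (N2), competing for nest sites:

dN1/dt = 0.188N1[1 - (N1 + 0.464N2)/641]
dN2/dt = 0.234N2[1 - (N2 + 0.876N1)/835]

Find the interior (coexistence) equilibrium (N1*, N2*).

Setting both brackets to zero gives the nullclines N1 + 0.464N2 = 641 and 0.876N1 + N2 = 835.
Substituting N2 = 835 - 0.876N1 into the first: N1(1 - 0.464·0.876) = 641 - 0.464·835.
So N1* = 254/0.594 = 427, and then N2* = 835 - 0.876·427 = 461.

N1* ≈ 427, N2* ≈ 461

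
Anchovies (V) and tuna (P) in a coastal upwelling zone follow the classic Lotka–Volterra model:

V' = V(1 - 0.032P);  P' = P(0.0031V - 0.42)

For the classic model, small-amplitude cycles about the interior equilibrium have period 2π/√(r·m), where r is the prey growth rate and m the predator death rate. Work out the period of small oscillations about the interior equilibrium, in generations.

T ≈ 9.7 generations

Here r = 1 and m = 0.42, so r·m = 0.42.
ω = √0.42 = 0.648 per generation, hence T = 2π/ω ≈ 9.7 generations.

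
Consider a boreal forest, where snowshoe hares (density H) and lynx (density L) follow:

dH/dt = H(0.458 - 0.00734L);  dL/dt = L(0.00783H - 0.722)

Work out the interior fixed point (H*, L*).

H* ≈ 92.2, L* ≈ 62.4

Set dL/dt = 0 with L > 0: 0.00783H - 0.722 = 0, so H* = 0.722/0.00783 = 92.2.
Set dH/dt = 0 with H > 0: 0.458 - 0.00734L = 0, so L* = 0.458/0.00734 = 62.4.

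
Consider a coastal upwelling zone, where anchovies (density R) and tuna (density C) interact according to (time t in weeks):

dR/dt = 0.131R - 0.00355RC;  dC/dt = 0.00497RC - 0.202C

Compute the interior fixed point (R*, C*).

Set dC/dt = 0 with C > 0: 0.00497R - 0.202 = 0, so R* = 0.202/0.00497 = 40.6.
Set dR/dt = 0 with R > 0: 0.131 - 0.00355C = 0, so C* = 0.131/0.00355 = 36.9.

R* ≈ 40.6, C* ≈ 36.9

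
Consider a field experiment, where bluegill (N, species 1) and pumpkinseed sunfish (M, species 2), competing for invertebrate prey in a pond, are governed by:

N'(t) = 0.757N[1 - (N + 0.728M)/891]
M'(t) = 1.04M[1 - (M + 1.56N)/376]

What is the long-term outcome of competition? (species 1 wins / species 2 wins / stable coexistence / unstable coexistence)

Compare the nullcline intercepts: K1/α12 = 891/0.728 = 1220 > K2 = 376; K2/α21 = 376/1.56 = 241 < K1 = 891.
Since the inequalities point opposite ways, species 1 can invade but species 2 cannot.

species 1 excludes species 2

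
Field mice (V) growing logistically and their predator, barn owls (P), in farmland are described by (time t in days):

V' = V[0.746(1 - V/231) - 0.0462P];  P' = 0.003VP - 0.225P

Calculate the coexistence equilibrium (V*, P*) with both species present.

V* ≈ 75, P* ≈ 10.9

From dP/dt = 0 with P > 0: 0.003V* = 0.225, so V* = 75.
Substitute into dV/dt = 0: 0.746(1 - 75/231) = 0.0462P*.
The bracket is 0.675, giving P* = 0.504/0.0462 = 10.9.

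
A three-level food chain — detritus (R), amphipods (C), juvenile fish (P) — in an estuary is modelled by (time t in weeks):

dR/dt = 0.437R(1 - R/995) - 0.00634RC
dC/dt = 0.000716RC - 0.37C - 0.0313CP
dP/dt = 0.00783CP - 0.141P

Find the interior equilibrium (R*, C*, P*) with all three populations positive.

R* ≈ 735, C* ≈ 18, P* ≈ 4.99

From dP/dt = 0: 0.00783C* = 0.141, so C* = 18.
From dR/dt = 0: 0.437(1 - R*/995) = 0.00634·18, giving R* = 995·(1 - 0.261) = 735.
From dC/dt = 0: 0.000716·735 - 0.37 = 0.0313P*, so P* = 0.156/0.0313 = 4.99.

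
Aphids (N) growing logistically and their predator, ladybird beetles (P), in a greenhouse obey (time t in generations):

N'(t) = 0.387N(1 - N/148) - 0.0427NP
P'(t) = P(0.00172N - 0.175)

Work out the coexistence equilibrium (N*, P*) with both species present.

From dP/dt = 0 with P > 0: 0.00172N* = 0.175, so N* = 102.
Substitute into dN/dt = 0: 0.387(1 - 102/148) = 0.0427P*.
The bracket is 0.313, giving P* = 0.121/0.0427 = 2.83.

N* ≈ 102, P* ≈ 2.83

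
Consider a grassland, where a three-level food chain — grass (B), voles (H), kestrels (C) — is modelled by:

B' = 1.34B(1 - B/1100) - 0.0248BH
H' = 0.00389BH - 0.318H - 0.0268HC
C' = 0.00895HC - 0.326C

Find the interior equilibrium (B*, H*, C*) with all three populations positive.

From dC/dt = 0: 0.00895H* = 0.326, so H* = 36.4.
From dB/dt = 0: 1.34(1 - B*/1100) = 0.0248·36.4, giving B* = 1100·(1 - 0.674) = 358.
From dH/dt = 0: 0.00389·358 - 0.318 = 0.0268C*, so C* = 1.08/0.0268 = 40.2.

B* ≈ 358, H* ≈ 36.4, C* ≈ 40.2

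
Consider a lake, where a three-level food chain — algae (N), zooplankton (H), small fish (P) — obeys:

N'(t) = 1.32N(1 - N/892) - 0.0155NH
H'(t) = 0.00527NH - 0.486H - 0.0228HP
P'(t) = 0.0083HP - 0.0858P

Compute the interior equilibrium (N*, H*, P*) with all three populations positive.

N* ≈ 784, H* ≈ 10.3, P* ≈ 160

From dP/dt = 0: 0.0083H* = 0.0858, so H* = 10.3.
From dN/dt = 0: 1.32(1 - N*/892) = 0.0155·10.3, giving N* = 892·(1 - 0.121) = 784.
From dH/dt = 0: 0.00527·784 - 0.486 = 0.0228P*, so P* = 3.64/0.0228 = 160.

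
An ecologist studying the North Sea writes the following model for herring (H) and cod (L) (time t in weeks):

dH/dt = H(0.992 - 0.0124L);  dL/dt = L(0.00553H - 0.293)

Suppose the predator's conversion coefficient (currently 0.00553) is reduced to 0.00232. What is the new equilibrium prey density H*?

At the interior fixed point, setting dL/dt = 0 with L > 0 fixes H* = (predator death rate)/(HL coefficient) — independent of the other coefficients.
With the change, H* = 0.293/0.00232 = 126; it rises from 53.

H* ≈ 126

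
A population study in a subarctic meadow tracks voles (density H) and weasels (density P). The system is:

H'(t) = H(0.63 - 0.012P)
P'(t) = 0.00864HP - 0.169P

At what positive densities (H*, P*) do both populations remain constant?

H* ≈ 19.6, P* ≈ 52.5

Set dP/dt = 0 with P > 0: 0.00864H - 0.169 = 0, so H* = 0.169/0.00864 = 19.6.
Set dH/dt = 0 with H > 0: 0.63 - 0.012P = 0, so P* = 0.63/0.012 = 52.5.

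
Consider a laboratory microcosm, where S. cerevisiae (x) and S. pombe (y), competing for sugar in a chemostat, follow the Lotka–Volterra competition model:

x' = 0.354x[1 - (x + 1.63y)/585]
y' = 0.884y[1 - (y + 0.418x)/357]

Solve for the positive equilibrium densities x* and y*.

Setting both brackets to zero gives the nullclines x + 1.63y = 585 and 0.418x + y = 357.
Substituting y = 357 - 0.418x into the first: x(1 - 1.63·0.418) = 585 - 1.63·357.
So x* = 3.09/0.319 = 9.7, and then y* = 357 - 0.418·9.7 = 353.

x* ≈ 9.7, y* ≈ 353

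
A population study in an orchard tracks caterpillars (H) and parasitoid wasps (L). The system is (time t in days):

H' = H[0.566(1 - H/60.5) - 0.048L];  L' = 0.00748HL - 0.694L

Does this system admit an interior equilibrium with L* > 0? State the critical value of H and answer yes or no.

The predator equation gives dL/dt > 0 only when H > 0.694/0.00748 = 92.8.
Without the predator, H → K = 60.5. Since 60.5 < 92.8, the predator cannot invade.

Threshold H = 92.8; K < 92.8, so no, the predator goes extinct.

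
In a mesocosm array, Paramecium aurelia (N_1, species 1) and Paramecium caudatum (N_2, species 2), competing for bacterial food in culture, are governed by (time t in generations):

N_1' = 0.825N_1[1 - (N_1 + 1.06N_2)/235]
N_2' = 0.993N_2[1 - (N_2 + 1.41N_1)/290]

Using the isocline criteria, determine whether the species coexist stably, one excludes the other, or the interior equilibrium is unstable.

Compare the nullcline intercepts: K1/α12 = 235/1.06 = 222 < K2 = 290; K2/α21 = 290/1.41 = 206 < K1 = 235.
Since both are reversed, neither can invade when rare; the interior point is a saddle.

unstable coexistence (outcome depends on initial conditions)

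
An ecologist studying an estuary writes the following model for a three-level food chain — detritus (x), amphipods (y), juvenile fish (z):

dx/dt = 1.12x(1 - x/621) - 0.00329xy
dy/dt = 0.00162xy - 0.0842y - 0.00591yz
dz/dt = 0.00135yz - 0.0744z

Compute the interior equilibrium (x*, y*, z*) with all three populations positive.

x* ≈ 520, y* ≈ 55.1, z* ≈ 128

From dz/dt = 0: 0.00135y* = 0.0744, so y* = 55.1.
From dx/dt = 0: 1.12(1 - x*/621) = 0.00329·55.1, giving x* = 621·(1 - 0.162) = 520.
From dy/dt = 0: 0.00162·520 - 0.0842 = 0.00591z*, so z* = 0.759/0.00591 = 128.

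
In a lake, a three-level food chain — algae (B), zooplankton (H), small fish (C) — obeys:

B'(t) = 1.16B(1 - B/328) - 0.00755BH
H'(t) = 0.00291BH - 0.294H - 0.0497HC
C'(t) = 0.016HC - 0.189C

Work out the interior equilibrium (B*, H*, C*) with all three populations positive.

B* ≈ 303, H* ≈ 11.8, C* ≈ 11.8

From dC/dt = 0: 0.016H* = 0.189, so H* = 11.8.
From dB/dt = 0: 1.16(1 - B*/328) = 0.00755·11.8, giving B* = 328·(1 - 0.0769) = 303.
From dH/dt = 0: 0.00291·303 - 0.294 = 0.0497C*, so C* = 0.587/0.0497 = 11.8.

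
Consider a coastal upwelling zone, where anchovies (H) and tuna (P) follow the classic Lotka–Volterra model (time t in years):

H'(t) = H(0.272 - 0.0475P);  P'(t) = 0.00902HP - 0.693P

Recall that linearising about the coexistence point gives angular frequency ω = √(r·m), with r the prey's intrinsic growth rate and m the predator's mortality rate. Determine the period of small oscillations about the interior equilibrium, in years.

Here r = 0.272 and m = 0.693, so r·m = 0.188.
ω = √0.188 = 0.434 per year, hence T = 2π/ω ≈ 14.5 years.

T ≈ 14.5 years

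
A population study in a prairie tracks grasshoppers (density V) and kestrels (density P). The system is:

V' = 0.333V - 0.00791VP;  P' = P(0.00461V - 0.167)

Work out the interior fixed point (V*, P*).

Set dP/dt = 0 with P > 0: 0.00461V - 0.167 = 0, so V* = 0.167/0.00461 = 36.2.
Set dV/dt = 0 with V > 0: 0.333 - 0.00791P = 0, so P* = 0.333/0.00791 = 42.1.

V* ≈ 36.2, P* ≈ 42.1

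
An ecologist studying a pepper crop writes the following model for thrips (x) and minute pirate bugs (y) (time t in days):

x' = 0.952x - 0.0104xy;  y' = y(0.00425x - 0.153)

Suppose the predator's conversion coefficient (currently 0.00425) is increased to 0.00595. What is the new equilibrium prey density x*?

x* ≈ 25.7

At the interior fixed point, setting dy/dt = 0 with y > 0 fixes x* = (predator death rate)/(xy coefficient) — independent of the other coefficients.
With the change, x* = 0.153/0.00595 = 25.7; it falls from 36.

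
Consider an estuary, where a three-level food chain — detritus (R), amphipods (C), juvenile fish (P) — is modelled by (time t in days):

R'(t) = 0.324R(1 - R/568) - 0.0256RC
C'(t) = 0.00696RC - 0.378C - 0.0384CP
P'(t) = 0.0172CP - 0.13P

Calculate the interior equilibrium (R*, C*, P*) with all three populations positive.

R* ≈ 229, C* ≈ 7.56, P* ≈ 31.6

From dP/dt = 0: 0.0172C* = 0.13, so C* = 7.56.
From dR/dt = 0: 0.324(1 - R*/568) = 0.0256·7.56, giving R* = 568·(1 - 0.597) = 229.
From dC/dt = 0: 0.00696·229 - 0.378 = 0.0384P*, so P* = 1.21/0.0384 = 31.6.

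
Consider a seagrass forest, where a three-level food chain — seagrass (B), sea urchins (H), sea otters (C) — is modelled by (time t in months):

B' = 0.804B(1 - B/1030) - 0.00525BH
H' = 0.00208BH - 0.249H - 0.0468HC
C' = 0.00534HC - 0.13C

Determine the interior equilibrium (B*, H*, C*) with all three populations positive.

B* ≈ 866, H* ≈ 24.3, C* ≈ 33.2

From dC/dt = 0: 0.00534H* = 0.13, so H* = 24.3.
From dB/dt = 0: 0.804(1 - B*/1030) = 0.00525·24.3, giving B* = 1030·(1 - 0.159) = 866.
From dH/dt = 0: 0.00208·866 - 0.249 = 0.0468C*, so C* = 1.55/0.0468 = 33.2.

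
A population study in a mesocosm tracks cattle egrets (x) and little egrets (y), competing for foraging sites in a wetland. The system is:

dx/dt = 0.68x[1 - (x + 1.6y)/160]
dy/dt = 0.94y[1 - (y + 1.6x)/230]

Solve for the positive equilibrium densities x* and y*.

x* ≈ 133, y* ≈ 16.7

Setting both brackets to zero gives the nullclines x + 1.6y = 160 and 1.6x + y = 230.
Substituting y = 230 - 1.6x into the first: x(1 - 1.6·1.6) = 160 - 1.6·230.
So x* = -208/-1.56 = 133, and then y* = 230 - 1.6·133 = 16.7.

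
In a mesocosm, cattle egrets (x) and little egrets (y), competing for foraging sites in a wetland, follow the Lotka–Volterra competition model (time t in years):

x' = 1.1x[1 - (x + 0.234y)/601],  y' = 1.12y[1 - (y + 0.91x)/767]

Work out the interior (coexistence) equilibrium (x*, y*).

x* ≈ 536, y* ≈ 280

Setting both brackets to zero gives the nullclines x + 0.234y = 601 and 0.91x + y = 767.
Substituting y = 767 - 0.91x into the first: x(1 - 0.234·0.91) = 601 - 0.234·767.
So x* = 422/0.787 = 536, and then y* = 767 - 0.91·536 = 280.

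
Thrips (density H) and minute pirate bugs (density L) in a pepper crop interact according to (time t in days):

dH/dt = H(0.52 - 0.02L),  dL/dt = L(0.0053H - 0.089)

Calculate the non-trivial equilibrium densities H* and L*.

H* ≈ 16.8, L* ≈ 26

Set dL/dt = 0 with L > 0: 0.0053H - 0.089 = 0, so H* = 0.089/0.0053 = 16.8.
Set dH/dt = 0 with H > 0: 0.52 - 0.02L = 0, so L* = 0.52/0.02 = 26.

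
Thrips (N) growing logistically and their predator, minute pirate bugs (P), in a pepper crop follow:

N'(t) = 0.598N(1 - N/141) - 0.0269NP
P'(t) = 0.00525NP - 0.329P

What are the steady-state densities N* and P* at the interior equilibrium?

From dP/dt = 0 with P > 0: 0.00525N* = 0.329, so N* = 62.7.
Substitute into dN/dt = 0: 0.598(1 - 62.7/141) = 0.0269P*.
The bracket is 0.556, giving P* = 0.332/0.0269 = 12.4.

N* ≈ 62.7, P* ≈ 12.4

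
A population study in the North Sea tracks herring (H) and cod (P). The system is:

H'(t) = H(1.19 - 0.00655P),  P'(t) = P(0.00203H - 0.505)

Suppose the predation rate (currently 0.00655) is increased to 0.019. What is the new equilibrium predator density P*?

P* ≈ 62.6

At the interior fixed point, setting dH/dt = 0 with H > 0 fixes P* = (prey growth rate)/(HP coefficient) — independent of the other coefficients.
With the change, P* = 1.19/0.019 = 62.6; it falls from 182.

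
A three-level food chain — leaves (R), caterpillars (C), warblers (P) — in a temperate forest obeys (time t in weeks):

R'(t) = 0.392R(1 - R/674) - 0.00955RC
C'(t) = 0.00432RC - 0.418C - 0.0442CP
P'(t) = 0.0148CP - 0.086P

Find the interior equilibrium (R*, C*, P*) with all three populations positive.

R* ≈ 579, C* ≈ 5.81, P* ≈ 47.1

From dP/dt = 0: 0.0148C* = 0.086, so C* = 5.81.
From dR/dt = 0: 0.392(1 - R*/674) = 0.00955·5.81, giving R* = 674·(1 - 0.142) = 579.
From dC/dt = 0: 0.00432·579 - 0.418 = 0.0442P*, so P* = 2.08/0.0442 = 47.1.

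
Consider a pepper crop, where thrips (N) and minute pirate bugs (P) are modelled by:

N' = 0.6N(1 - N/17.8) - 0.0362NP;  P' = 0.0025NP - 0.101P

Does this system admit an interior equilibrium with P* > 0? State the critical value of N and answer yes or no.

Threshold N = 40.4; K < 40.4, so no, the predator goes extinct.

The predator equation gives dP/dt > 0 only when N > 0.101/0.0025 = 40.4.
Without the predator, N → K = 17.8. Since 17.8 < 40.4, the predator cannot invade.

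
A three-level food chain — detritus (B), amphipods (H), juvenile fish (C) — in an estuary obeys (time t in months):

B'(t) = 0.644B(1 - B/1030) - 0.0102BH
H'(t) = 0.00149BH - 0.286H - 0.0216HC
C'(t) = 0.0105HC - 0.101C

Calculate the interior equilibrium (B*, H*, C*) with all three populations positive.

B* ≈ 873, H* ≈ 9.62, C* ≈ 47

From dC/dt = 0: 0.0105H* = 0.101, so H* = 9.62.
From dB/dt = 0: 0.644(1 - B*/1030) = 0.0102·9.62, giving B* = 1030·(1 - 0.152) = 873.
From dH/dt = 0: 0.00149·873 - 0.286 = 0.0216C*, so C* = 1.01/0.0216 = 47.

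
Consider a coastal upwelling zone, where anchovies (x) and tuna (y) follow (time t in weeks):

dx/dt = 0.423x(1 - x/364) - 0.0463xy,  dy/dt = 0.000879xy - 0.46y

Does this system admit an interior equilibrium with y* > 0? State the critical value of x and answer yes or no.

Threshold x = 523; K < 523, so no, the predator goes extinct.

The predator equation gives dy/dt > 0 only when x > 0.46/0.000879 = 523.
Without the predator, x → K = 364. Since 364 < 523, the predator cannot invade.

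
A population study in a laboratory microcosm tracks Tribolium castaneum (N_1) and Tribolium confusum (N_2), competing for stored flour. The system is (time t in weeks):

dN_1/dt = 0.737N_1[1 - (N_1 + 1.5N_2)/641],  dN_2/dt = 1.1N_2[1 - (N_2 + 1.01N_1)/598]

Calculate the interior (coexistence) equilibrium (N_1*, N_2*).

Setting both brackets to zero gives the nullclines N_1 + 1.5N_2 = 641 and 1.01N_1 + N_2 = 598.
Substituting N_2 = 598 - 1.01N_1 into the first: N_1(1 - 1.5·1.01) = 641 - 1.5·598.
So N_1* = -256/-0.515 = 497, and then N_2* = 598 - 1.01·497 = 95.9.

N_1* ≈ 497, N_2* ≈ 95.9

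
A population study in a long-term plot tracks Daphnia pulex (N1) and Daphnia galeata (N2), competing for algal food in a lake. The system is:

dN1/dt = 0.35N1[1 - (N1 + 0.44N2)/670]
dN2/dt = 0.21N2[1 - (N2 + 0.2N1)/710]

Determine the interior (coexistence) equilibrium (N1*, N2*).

N1* ≈ 392, N2* ≈ 632

Setting both brackets to zero gives the nullclines N1 + 0.44N2 = 670 and 0.2N1 + N2 = 710.
Substituting N2 = 710 - 0.2N1 into the first: N1(1 - 0.44·0.2) = 670 - 0.44·710.
So N1* = 358/0.912 = 392, and then N2* = 710 - 0.2·392 = 632.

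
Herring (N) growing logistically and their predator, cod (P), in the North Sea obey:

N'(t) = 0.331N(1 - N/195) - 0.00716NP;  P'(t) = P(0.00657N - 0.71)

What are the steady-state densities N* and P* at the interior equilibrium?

From dP/dt = 0 with P > 0: 0.00657N* = 0.71, so N* = 108.
Substitute into dN/dt = 0: 0.331(1 - 108/195) = 0.00716P*.
The bracket is 0.446, giving P* = 0.148/0.00716 = 20.6.

N* ≈ 108, P* ≈ 20.6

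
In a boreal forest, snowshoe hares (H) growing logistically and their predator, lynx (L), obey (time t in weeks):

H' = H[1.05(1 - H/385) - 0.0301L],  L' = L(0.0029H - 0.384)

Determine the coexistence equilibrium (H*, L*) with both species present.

From dL/dt = 0 with L > 0: 0.0029H* = 0.384, so H* = 132.
Substitute into dH/dt = 0: 1.05(1 - 132/385) = 0.0301L*.
The bracket is 0.656, giving L* = 0.689/0.0301 = 22.9.

H* ≈ 132, L* ≈ 22.9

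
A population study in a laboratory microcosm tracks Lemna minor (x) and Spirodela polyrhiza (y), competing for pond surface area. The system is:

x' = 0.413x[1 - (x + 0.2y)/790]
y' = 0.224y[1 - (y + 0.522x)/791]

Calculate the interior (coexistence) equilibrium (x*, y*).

x* ≈ 705, y* ≈ 423

Setting both brackets to zero gives the nullclines x + 0.2y = 790 and 0.522x + y = 791.
Substituting y = 791 - 0.522x into the first: x(1 - 0.2·0.522) = 790 - 0.2·791.
So x* = 632/0.896 = 705, and then y* = 791 - 0.522·705 = 423.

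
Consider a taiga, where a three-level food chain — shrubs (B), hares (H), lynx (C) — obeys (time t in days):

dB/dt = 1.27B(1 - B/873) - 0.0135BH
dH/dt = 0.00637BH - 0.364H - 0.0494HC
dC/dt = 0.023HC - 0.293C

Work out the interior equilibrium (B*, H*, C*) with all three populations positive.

From dC/dt = 0: 0.023H* = 0.293, so H* = 12.7.
From dB/dt = 0: 1.27(1 - B*/873) = 0.0135·12.7, giving B* = 873·(1 - 0.135) = 755.
From dH/dt = 0: 0.00637·755 - 0.364 = 0.0494C*, so C* = 4.44/0.0494 = 90.

B* ≈ 755, H* ≈ 12.7, C* ≈ 90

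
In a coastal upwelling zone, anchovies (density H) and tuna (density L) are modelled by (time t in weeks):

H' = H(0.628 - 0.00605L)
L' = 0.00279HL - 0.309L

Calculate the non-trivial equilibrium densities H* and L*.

Set dL/dt = 0 with L > 0: 0.00279H - 0.309 = 0, so H* = 0.309/0.00279 = 111.
Set dH/dt = 0 with H > 0: 0.628 - 0.00605L = 0, so L* = 0.628/0.00605 = 104.

H* ≈ 111, L* ≈ 104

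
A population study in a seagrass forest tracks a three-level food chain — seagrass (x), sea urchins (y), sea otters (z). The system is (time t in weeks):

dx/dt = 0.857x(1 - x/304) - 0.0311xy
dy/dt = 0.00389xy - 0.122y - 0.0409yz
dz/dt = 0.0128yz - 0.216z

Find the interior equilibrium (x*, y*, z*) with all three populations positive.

x* ≈ 118, y* ≈ 16.9, z* ≈ 8.22

From dz/dt = 0: 0.0128y* = 0.216, so y* = 16.9.
From dx/dt = 0: 0.857(1 - x*/304) = 0.0311·16.9, giving x* = 304·(1 - 0.612) = 118.
From dy/dt = 0: 0.00389·118 - 0.122 = 0.0409z*, so z* = 0.336/0.0409 = 8.22.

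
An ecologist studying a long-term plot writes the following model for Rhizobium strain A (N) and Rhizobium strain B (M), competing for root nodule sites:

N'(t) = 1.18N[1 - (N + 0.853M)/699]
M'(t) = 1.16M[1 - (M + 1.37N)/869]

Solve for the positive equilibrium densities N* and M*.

N* ≈ 251, M* ≈ 526

Setting both brackets to zero gives the nullclines N + 0.853M = 699 and 1.37N + M = 869.
Substituting M = 869 - 1.37N into the first: N(1 - 0.853·1.37) = 699 - 0.853·869.
So N* = -42.3/-0.169 = 251, and then M* = 869 - 1.37·251 = 526.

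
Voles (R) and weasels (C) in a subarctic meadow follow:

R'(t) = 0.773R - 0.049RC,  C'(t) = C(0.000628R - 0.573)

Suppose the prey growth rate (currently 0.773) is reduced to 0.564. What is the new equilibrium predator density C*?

C* ≈ 11.5

At the interior fixed point, setting dR/dt = 0 with R > 0 fixes C* = (prey growth rate)/(RC coefficient) — independent of the other coefficients.
With the change, C* = 0.564/0.049 = 11.5; it falls from 15.8.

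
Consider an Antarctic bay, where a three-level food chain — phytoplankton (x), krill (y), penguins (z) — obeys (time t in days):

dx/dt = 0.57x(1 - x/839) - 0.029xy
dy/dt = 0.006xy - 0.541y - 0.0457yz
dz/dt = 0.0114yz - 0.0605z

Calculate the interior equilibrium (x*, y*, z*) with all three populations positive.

From dz/dt = 0: 0.0114y* = 0.0605, so y* = 5.31.
From dx/dt = 0: 0.57(1 - x*/839) = 0.029·5.31, giving x* = 839·(1 - 0.27) = 612.
From dy/dt = 0: 0.006·612 - 0.541 = 0.0457z*, so z* = 3.13/0.0457 = 68.6.

x* ≈ 612, y* ≈ 5.31, z* ≈ 68.6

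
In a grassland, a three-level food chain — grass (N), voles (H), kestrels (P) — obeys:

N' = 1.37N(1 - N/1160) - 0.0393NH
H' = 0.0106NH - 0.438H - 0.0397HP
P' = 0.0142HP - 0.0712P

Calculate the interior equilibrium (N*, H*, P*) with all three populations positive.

N* ≈ 993, H* ≈ 5.01, P* ≈ 254

From dP/dt = 0: 0.0142H* = 0.0712, so H* = 5.01.
From dN/dt = 0: 1.37(1 - N*/1160) = 0.0393·5.01, giving N* = 1160·(1 - 0.144) = 993.
From dH/dt = 0: 0.0106·993 - 0.438 = 0.0397P*, so P* = 10.1/0.0397 = 254.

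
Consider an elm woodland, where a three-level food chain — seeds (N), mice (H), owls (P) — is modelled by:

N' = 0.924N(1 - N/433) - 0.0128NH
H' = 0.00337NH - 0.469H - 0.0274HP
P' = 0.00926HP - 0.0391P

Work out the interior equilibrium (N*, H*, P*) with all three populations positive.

From dP/dt = 0: 0.00926H* = 0.0391, so H* = 4.22.
From dN/dt = 0: 0.924(1 - N*/433) = 0.0128·4.22, giving N* = 433·(1 - 0.0585) = 408.
From dH/dt = 0: 0.00337·408 - 0.469 = 0.0274P*, so P* = 0.905/0.0274 = 33.

N* ≈ 408, H* ≈ 4.22, P* ≈ 33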